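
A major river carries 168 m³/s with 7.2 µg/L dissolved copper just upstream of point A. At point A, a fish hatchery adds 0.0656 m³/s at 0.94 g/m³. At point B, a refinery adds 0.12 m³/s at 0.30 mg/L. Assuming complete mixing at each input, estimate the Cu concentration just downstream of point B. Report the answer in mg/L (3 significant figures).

0.00777 mg/L

7.2 µg/L = 0.0072 mg/L.
After input A: C = (168·0.0072 + 0.0656·0.94) / 168.1 = 0.007564 mg/L.
After input B: C = (168.1·0.007564 + 0.12·0.3) / 168.2 = 0.007773 mg/L.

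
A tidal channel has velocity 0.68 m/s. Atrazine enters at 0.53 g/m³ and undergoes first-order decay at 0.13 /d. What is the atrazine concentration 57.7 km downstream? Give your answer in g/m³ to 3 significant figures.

Travel time t = 57.7 km / 0.68 m/s = 5.77e+04/0.68 = 8.485e+04 s = 0.9821 d.
First-order decay: C = 0.53·exp(−0.13·0.9821) = 0.53·0.8801 = 0.4665 g/m³.

0.466 g/m³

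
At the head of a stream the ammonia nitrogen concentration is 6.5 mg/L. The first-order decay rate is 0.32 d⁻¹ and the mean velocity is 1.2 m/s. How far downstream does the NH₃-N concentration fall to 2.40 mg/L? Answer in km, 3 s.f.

323 km

From C = C₀·e^(−kt), t = ln(C₀/C)/k = ln(6.5/2.40)/0.32 = 0.9963/0.32 = 3.114 d.
Distance = v·t = 1.2 m/s × 2.69e+05 s = 3.228e+05 m = 322.8 km.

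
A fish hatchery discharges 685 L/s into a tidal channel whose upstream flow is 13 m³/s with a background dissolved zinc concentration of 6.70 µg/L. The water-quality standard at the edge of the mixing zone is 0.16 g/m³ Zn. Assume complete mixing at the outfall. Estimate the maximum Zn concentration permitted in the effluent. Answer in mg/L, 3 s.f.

3.07 mg/L

685 L/s = 0.685 m³/s.
6.70 µg/L = 0.0067 mg/L.
Mass balance: 0.16·13.69 = 0.685·Cₑ + 13·0.0067.
Cₑ = (2.19 − 0.0871) / 0.685 = 3.069 mg/L.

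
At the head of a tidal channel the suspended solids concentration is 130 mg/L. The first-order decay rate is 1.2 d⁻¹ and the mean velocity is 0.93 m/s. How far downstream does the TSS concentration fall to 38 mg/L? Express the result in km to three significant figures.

From C = C₀·e^(−kt), t = ln(C₀/C)/k = ln(130/38)/1.2 = 1.23/1.2 = 1.025 d.
Distance = v·t = 0.93 m/s × 8.856e+04 s = 8.236e+04 m = 82.36 km.

82.4 km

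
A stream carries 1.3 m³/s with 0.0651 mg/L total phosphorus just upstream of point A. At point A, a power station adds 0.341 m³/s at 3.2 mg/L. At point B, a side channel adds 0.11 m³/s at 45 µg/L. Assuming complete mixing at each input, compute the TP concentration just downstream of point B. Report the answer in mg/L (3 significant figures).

After input A: C = (1.3·0.0651 + 0.341·3.2) / 1.641 = 0.7165 mg/L.
45 µg/L = 0.045 mg/L.
After input B: C = (1.641·0.7165 + 0.11·0.045) / 1.751 = 0.6743 mg/L.

0.674 mg/L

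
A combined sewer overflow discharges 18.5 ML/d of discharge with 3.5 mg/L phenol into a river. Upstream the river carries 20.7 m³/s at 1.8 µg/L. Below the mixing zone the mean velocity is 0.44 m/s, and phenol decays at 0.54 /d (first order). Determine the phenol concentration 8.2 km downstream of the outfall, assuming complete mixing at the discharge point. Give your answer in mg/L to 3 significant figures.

18.5 ML/d = 0.2141 m³/s.
1.8 µg/L = 0.0018 mg/L.
After complete mixing, C₀ = (0.2141·3.5 + 20.7·0.0018) / 20.91 = 0.03761 mg/L.
Travel time t = 8200 m / 0.44 m/s = 1.864e+04 s = 0.2157 d.
C = 0.03761·exp(−0.54·0.2157) = 0.03761·0.8901 = 0.03348 mg/L.

0.0335 mg/L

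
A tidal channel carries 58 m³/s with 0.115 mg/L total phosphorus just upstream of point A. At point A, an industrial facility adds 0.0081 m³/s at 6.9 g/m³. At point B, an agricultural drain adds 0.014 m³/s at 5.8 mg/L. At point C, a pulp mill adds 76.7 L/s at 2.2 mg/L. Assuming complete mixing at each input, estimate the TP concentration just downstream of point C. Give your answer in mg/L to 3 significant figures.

0.120 mg/L

After input A: C = (58·0.115 + 0.0081·6.9) / 58.01 = 0.1159 mg/L.
After input B: C = (58.01·0.1159 + 0.014·5.8) / 58.02 = 0.1173 mg/L.
76.7 L/s = 0.0767 m³/s.
After input C: C = (58.02·0.1173 + 0.0767·2.2) / 58.1 = 0.1201 mg/L.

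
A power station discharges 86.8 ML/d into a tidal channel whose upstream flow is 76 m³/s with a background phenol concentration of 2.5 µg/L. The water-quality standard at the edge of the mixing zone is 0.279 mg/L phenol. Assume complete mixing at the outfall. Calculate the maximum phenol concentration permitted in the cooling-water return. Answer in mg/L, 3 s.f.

86.8 ML/d = 1.005 m³/s.
2.5 µg/L = 0.0025 mg/L.
Mass balance: 0.279·77 = 1.005·Cₑ + 76·0.0025.
Cₑ = (21.48 − 0.19) / 1.005 = 21.2 mg/L.

21.2 mg/L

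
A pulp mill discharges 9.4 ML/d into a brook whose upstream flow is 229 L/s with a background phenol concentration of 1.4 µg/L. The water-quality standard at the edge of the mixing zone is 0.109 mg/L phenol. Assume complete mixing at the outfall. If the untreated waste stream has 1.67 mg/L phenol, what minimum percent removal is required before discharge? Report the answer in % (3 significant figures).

9.4 ML/d = 0.1088 m³/s.
229 L/s = 0.229 m³/s.
1.4 µg/L = 0.0014 mg/L.
Mass balance: 0.109·0.3378 = 0.1088·Cₑ + 0.229·0.0014.
Cₑ = (0.03682 − 0.0003206) / 0.1088 = 0.3355 mg/L.
Required removal = 1 − 0.3355/1.67 = 79.91 %.

79.9 %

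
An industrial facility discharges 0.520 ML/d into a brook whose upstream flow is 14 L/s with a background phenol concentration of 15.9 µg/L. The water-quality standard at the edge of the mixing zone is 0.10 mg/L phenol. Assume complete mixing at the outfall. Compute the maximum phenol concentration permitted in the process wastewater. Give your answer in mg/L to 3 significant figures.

0.520 ML/d = 0.006019 m³/s.
14 L/s = 0.014 m³/s.
15.9 µg/L = 0.0159 mg/L.
Mass balance: 0.1·0.02002 = 0.006019·Cₑ + 0.014·0.0159.
Cₑ = (0.002002 − 0.0002226) / 0.006019 = 0.2956 mg/L.

0.296 mg/L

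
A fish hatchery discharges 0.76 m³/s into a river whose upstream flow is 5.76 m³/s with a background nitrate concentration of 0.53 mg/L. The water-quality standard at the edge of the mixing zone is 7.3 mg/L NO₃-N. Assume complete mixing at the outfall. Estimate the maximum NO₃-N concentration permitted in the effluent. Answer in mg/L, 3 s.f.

Mass balance: 7.3·6.52 = 0.76·Cₑ + 5.76·0.53.
Cₑ = (47.6 − 3.053) / 0.76 = 58.61 mg/L.

58.6 mg/L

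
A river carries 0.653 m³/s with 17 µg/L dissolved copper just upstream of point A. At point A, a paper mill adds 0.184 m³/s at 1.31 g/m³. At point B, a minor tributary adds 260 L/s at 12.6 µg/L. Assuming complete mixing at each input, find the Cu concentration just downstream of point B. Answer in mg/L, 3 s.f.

17 µg/L = 0.017 mg/L.
After input A: C = (0.653·0.017 + 0.184·1.31) / 0.837 = 0.3012 mg/L.
260 L/s = 0.26 m³/s.
12.6 µg/L = 0.0126 mg/L.
After input B: C = (0.837·0.3012 + 0.26·0.0126) / 1.097 = 0.2328 mg/L.

0.233 mg/L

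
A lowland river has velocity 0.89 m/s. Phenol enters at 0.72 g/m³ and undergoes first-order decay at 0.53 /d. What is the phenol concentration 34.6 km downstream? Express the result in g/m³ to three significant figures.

0.567 g/m³

Travel time t = 34.6 km / 0.89 m/s = 3.46e+04/0.89 = 3.888e+04 s = 0.45 d.
First-order decay: C = 0.72·exp(−0.53·0.45) = 0.72·0.7878 = 0.5672 g/m³.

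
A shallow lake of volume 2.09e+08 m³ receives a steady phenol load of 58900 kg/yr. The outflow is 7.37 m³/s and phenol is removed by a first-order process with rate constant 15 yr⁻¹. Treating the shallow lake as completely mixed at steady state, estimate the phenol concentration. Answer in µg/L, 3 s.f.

Outflow Q = 7.37 m³/s × 3.156e+07 s/yr = 2.326e+08 m³/yr.
Steady-state CSTR mass balance: W = Q·C + k·V·C, so C = W/(Q + kV).
Q + kV = 2.326e+08 + 15·2.09e+08 = 3.368e+09 m³/yr.
C = 58900/3.368e+09 = 1.749e-05 kg/m³ = 0.01749 mg/L = 17.49 µg/L.

17.5 µg/L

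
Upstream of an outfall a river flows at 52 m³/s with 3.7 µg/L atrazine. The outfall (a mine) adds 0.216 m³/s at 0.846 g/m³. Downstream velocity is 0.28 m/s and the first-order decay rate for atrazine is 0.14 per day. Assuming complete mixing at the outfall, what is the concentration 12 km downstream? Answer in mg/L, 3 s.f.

0.00670 mg/L

3.7 µg/L = 0.0037 mg/L.
After complete mixing, C₀ = (0.216·0.846 + 52·0.0037) / 52.22 = 0.007184 mg/L.
Travel time t = 1.2e+04 m / 0.28 m/s = 4.286e+04 s = 0.496 d.
C = 0.007184·exp(−0.14·0.496) = 0.007184·0.9329 = 0.006702 mg/L.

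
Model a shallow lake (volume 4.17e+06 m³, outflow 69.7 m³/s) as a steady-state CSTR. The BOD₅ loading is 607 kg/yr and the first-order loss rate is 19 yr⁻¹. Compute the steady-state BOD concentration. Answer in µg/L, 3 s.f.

Outflow Q = 69.7 m³/s × 3.156e+07 s/yr = 2.2e+09 m³/yr.
Steady-state CSTR mass balance: W = Q·C + k·V·C, so C = W/(Q + kV).
Q + kV = 2.2e+09 + 19·4.17e+06 = 2.279e+09 m³/yr.
C = 607/2.279e+09 = 2.664e-07 kg/m³ = 0.0002664 mg/L = 0.2664 µg/L.

0.266 µg/L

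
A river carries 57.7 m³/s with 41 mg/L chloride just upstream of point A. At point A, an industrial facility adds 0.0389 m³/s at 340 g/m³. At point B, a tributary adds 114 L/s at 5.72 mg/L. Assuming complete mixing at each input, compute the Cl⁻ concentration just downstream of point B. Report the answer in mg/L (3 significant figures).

After input A: C = (57.7·41 + 0.0389·340) / 57.74 = 41.2 mg/L.
114 L/s = 0.114 m³/s.
After input B: C = (57.74·41.2 + 0.114·5.72) / 57.85 = 41.13 mg/L.

41.1 mg/L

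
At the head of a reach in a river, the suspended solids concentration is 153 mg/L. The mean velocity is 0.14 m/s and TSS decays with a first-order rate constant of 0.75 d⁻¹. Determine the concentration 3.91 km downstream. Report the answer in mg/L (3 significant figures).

120 mg/L

Travel time t = 3.91 km / 0.14 m/s = 3910/0.14 = 2.793e+04 s = 0.3232 d.
First-order decay: C = 153·exp(−0.75·0.3232) = 153·0.7847 = 120.1 mg/L.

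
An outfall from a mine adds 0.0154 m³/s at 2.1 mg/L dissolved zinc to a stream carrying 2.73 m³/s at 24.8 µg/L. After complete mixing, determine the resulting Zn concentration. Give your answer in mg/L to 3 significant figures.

0.0364 mg/L

24.8 µg/L = 0.0248 mg/L.
By mass balance at complete mixing, C = (0.0154·2.1 + 2.73·0.0248) / (0.0154 + 2.73) = 0.1/2.745 = 0.03644 mg/L.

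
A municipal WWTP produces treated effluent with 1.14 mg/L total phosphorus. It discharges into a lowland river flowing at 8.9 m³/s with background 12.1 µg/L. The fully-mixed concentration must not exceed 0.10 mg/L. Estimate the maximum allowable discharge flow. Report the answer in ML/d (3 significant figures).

65.0 ML/d

12.1 µg/L = 0.0121 mg/L.
Mass balance at complete mixing: C_std·(Q_w + Q_r) = Q_w·C_e + Q_r·C_b.
Rearranging, Q_w = Q_r·(C_std − C_b)/(C_e − C_std) = 8.9·(0.1 − 0.0121) / (1.14 − 0.1) = 0.7522 m³/s.
= 64.99 ML/d.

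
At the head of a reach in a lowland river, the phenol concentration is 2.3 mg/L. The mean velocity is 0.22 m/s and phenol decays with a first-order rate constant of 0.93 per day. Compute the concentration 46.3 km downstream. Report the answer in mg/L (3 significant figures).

Travel time t = 46.3 km / 0.22 m/s = 4.63e+04/0.22 = 2.105e+05 s = 2.436 d.
First-order decay: C = 2.3·exp(−0.93·2.436) = 2.3·0.1038 = 0.2387 mg/L.

0.239 mg/L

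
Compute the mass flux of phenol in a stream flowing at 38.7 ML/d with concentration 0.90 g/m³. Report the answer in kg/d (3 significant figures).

34.8 kg/d

38.7 ML/d = 0.4479 m³/s.
Mass flux = Q·C = 0.4479 m³/s × 0.9 g/m³ = 0.4031 g/s.
= 0.4031 g/s × 86.4 = 34.83 kg/d.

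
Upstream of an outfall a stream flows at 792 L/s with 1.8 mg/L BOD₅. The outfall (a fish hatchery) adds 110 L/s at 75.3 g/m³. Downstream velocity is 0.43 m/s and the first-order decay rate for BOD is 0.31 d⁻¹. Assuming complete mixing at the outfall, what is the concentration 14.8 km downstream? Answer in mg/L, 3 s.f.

9.51 mg/L

110 L/s = 0.11 m³/s.
792 L/s = 0.792 m³/s.
After complete mixing, C₀ = (0.11·75.3 + 0.792·1.8) / 0.902 = 10.76 mg/L.
Travel time t = 1.48e+04 m / 0.43 m/s = 3.442e+04 s = 0.3984 d.
C = 10.76·exp(−0.31·0.3984) = 10.76·0.8838 = 9.513 mg/L.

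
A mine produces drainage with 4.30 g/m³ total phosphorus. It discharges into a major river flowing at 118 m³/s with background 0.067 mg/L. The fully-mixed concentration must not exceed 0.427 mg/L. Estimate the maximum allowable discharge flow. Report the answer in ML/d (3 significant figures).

948 ML/d

Mass balance at complete mixing: C_std·(Q_w + Q_r) = Q_w·C_e + Q_r·C_b.
Rearranging, Q_w = Q_r·(C_std − C_b)/(C_e − C_std) = 118·(0.427 − 0.067) / (4.3 − 0.427) = 10.97 m³/s.
= 947.7 ML/d.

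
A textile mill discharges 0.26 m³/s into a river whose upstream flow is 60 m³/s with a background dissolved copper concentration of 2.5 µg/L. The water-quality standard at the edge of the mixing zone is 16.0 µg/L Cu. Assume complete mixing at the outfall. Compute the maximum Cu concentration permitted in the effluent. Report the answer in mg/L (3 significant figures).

3.13 mg/L

2.5 µg/L = 0.0025 mg/L.
16.0 µg/L = 0.016 mg/L.
Mass balance: 0.016·60.26 = 0.26·Cₑ + 60·0.0025.
Cₑ = (0.9642 − 0.15) / 0.26 = 3.131 mg/L.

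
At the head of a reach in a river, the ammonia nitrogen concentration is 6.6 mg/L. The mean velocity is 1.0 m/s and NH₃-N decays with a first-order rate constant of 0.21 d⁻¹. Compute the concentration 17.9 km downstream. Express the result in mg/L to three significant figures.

6.32 mg/L

Travel time t = 17.9 km / 1.0 m/s = 1.79e+04/1.0 = 1.79e+04 s = 0.2072 d.
First-order decay: C = 6.6·exp(−0.21·0.2072) = 6.6·0.9574 = 6.319 mg/L.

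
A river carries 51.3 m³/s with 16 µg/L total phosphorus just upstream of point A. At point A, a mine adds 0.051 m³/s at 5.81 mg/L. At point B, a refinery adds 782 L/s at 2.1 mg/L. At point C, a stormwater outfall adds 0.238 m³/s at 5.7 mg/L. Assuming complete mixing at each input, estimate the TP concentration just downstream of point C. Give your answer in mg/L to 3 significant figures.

16 µg/L = 0.016 mg/L.
After input A: C = (51.3·0.016 + 0.051·5.81) / 51.35 = 0.02175 mg/L.
782 L/s = 0.782 m³/s.
After input B: C = (51.35·0.02175 + 0.782·2.1) / 52.13 = 0.05293 mg/L.
After input C: C = (52.13·0.05293 + 0.238·5.7) / 52.37 = 0.07859 mg/L.

0.0786 mg/L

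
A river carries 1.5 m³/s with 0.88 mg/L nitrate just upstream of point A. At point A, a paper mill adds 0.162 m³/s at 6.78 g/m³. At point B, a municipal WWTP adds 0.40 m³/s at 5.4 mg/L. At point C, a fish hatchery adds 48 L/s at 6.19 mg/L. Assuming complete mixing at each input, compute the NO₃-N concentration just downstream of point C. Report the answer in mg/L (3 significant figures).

After input A: C = (1.5·0.88 + 0.162·6.78) / 1.662 = 1.455 mg/L.
After input B: C = (1.662·1.455 + 0.4·5.4) / 2.062 = 2.22 mg/L.
48 L/s = 0.048 m³/s.
After input C: C = (2.062·2.22 + 0.048·6.19) / 2.11 = 2.311 mg/L.

2.31 mg/L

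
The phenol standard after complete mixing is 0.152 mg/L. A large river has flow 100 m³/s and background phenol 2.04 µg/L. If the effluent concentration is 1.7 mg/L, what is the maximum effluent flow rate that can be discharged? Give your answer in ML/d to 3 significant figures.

2.04 µg/L = 0.00204 mg/L.
Mass balance at complete mixing: C_std·(Q_w + Q_r) = Q_w·C_e + Q_r·C_b.
Rearranging, Q_w = Q_r·(C_std − C_b)/(C_e − C_std) = 100·(0.152 − 0.00204) / (1.7 − 0.152) = 9.687 m³/s.
= 837 ML/d.

837 ML/d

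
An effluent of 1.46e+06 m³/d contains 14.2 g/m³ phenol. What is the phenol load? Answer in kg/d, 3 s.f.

1.46e+06 m³/d = 16.9 m³/s.
Mass flux = Q·C = 16.9 m³/s × 14.2 g/m³ = 240 g/s.
= 240 g/s × 86.4 = 2.073e+04 kg/d.

20700 kg/d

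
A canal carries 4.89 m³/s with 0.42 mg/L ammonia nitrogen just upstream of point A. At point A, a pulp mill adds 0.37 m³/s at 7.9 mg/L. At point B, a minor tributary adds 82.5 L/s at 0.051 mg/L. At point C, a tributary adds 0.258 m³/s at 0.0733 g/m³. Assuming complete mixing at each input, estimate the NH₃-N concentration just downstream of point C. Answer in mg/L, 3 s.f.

After input A: C = (4.89·0.42 + 0.37·7.9) / 5.26 = 0.9462 mg/L.
82.5 L/s = 0.0825 m³/s.
After input B: C = (5.26·0.9462 + 0.0825·0.051) / 5.342 = 0.9323 mg/L.
After input C: C = (5.342·0.9323 + 0.258·0.0733) / 5.6 = 0.8928 mg/L.

0.893 mg/L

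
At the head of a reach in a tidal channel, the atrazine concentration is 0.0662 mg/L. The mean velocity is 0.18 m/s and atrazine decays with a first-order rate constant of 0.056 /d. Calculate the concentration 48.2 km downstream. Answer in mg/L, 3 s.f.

0.0557 mg/L

Travel time t = 48.2 km / 0.18 m/s = 4.82e+04/0.18 = 2.678e+05 s = 3.099 d.
First-order decay: C = 0.0662·exp(−0.056·3.099) = 0.0662·0.8407 = 0.05565 mg/L.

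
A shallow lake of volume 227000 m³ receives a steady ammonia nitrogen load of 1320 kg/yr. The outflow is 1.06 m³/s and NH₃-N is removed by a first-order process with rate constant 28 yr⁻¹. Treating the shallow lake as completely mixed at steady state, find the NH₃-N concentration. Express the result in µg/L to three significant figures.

33.2 µg/L

Outflow Q = 1.06 m³/s × 3.156e+07 s/yr = 3.345e+07 m³/yr.
Steady-state CSTR mass balance: W = Q·C + k·V·C, so C = W/(Q + kV).
Q + kV = 3.345e+07 + 28·227000 = 3.981e+07 m³/yr.
C = 1320/3.981e+07 = 3.316e-05 kg/m³ = 0.03316 mg/L = 33.16 µg/L.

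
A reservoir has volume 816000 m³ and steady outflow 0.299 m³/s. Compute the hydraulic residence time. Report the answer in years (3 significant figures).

Q = 0.299 m³/s × 3.156e+07 s/yr = 9.436e+06 m³/yr.
Hydraulic residence time τ = V/Q = 816000/9.436e+06 = 0.08648 yr.

0.0865 yr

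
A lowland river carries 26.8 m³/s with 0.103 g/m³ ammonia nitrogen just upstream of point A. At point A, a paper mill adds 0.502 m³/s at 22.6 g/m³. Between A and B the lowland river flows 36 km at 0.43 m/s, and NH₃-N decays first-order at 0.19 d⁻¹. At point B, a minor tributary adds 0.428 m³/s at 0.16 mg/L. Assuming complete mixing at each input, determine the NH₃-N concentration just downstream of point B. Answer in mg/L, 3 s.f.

0.426 mg/L

After input A: C = (26.8·0.103 + 0.502·22.6) / 27.3 = 0.5167 mg/L.
Over the 36 km reach to input B (t = 8.372e+04 s = 0.969 d), decay gives C = 0.5167·exp(−0.19·0.969) = 0.4298 mg/L.
After input B: C = (27.3·0.4298 + 0.428·0.16) / 27.73 = 0.4256 mg/L.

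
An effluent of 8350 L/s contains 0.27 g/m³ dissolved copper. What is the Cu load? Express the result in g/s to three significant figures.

2.25 g/s

8350 L/s = 8.35 m³/s.
Mass flux = Q·C = 8.35 m³/s × 0.27 g/m³ = 2.255 g/s.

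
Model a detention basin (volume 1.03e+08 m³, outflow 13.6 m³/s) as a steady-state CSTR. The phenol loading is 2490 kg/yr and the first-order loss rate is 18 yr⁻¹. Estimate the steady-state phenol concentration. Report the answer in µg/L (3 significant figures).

Outflow Q = 13.6 m³/s × 3.156e+07 s/yr = 4.292e+08 m³/yr.
Steady-state CSTR mass balance: W = Q·C + k·V·C, so C = W/(Q + kV).
Q + kV = 4.292e+08 + 18·1.03e+08 = 2.283e+09 m³/yr.
C = 2490/2.283e+09 = 1.091e-06 kg/m³ = 0.001091 mg/L = 1.091 µg/L.

1.09 µg/L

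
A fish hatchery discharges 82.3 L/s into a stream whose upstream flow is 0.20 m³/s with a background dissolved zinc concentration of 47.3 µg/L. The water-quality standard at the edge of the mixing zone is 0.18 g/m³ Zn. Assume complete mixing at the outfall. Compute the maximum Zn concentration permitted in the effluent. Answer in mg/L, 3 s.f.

82.3 L/s = 0.0823 m³/s.
47.3 µg/L = 0.0473 mg/L.
Mass balance: 0.18·0.2823 = 0.0823·Cₑ + 0.2·0.0473.
Cₑ = (0.05081 − 0.00946) / 0.0823 = 0.5025 mg/L.

0.502 mg/L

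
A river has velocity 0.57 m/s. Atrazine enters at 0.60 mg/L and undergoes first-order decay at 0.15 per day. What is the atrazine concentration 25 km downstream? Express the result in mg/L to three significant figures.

Travel time t = 25 km / 0.57 m/s = 2.5e+04/0.57 = 4.386e+04 s = 0.5076 d.
First-order decay: C = 0.60·exp(−0.15·0.5076) = 0.60·0.9267 = 0.556 mg/L.

0.556 mg/L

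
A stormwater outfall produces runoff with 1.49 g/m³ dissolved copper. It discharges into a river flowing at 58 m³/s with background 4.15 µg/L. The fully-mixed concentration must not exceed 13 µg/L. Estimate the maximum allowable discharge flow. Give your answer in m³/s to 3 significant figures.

4.15 µg/L = 0.00415 mg/L.
13 µg/L = 0.013 mg/L.
Mass balance at complete mixing: C_std·(Q_w + Q_r) = Q_w·C_e + Q_r·C_b.
Rearranging, Q_w = Q_r·(C_std − C_b)/(C_e − C_std) = 58·(0.013 − 0.00415) / (1.49 − 0.013) = 0.3475 m³/s.

0.348 m³/s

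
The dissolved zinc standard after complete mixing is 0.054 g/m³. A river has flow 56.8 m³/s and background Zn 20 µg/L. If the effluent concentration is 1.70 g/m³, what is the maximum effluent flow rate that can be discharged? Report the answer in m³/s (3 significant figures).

1.17 m³/s

20 µg/L = 0.02 mg/L.
Mass balance at complete mixing: C_std·(Q_w + Q_r) = Q_w·C_e + Q_r·C_b.
Rearranging, Q_w = Q_r·(C_std − C_b)/(C_e − C_std) = 56.8·(0.054 − 0.02) / (1.7 − 0.054) = 1.173 m³/s.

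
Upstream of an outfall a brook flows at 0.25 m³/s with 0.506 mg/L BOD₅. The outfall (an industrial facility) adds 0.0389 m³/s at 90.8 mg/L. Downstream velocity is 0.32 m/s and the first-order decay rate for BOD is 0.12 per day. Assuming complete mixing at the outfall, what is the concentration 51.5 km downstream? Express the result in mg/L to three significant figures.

After complete mixing, C₀ = (0.0389·90.8 + 0.25·0.506) / 0.2889 = 12.66 mg/L.
Travel time t = 5.15e+04 m / 0.32 m/s = 1.609e+05 s = 1.863 d.
C = 12.66·exp(−0.12·1.863) = 12.66·0.7997 = 10.13 mg/L.

10.1 mg/L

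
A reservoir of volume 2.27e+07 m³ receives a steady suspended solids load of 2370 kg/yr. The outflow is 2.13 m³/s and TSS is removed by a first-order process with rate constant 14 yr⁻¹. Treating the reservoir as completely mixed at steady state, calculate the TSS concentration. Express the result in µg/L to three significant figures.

6.16 µg/L

Outflow Q = 2.13 m³/s × 3.156e+07 s/yr = 6.722e+07 m³/yr.
Steady-state CSTR mass balance: W = Q·C + k·V·C, so C = W/(Q + kV).
Q + kV = 6.722e+07 + 14·2.27e+07 = 3.85e+08 m³/yr.
C = 2370/3.85e+08 = 6.156e-06 kg/m³ = 0.006156 mg/L = 6.156 µg/L.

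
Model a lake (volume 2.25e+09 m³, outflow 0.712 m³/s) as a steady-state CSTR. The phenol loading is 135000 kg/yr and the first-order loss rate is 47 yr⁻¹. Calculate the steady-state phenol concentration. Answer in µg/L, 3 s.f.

Outflow Q = 0.712 m³/s × 3.156e+07 s/yr = 2.247e+07 m³/yr.
Steady-state CSTR mass balance: W = Q·C + k·V·C, so C = W/(Q + kV).
Q + kV = 2.247e+07 + 47·2.25e+09 = 1.058e+11 m³/yr.
C = 135000/1.058e+11 = 1.276e-06 kg/m³ = 0.001276 mg/L = 1.276 µg/L.

1.28 µg/L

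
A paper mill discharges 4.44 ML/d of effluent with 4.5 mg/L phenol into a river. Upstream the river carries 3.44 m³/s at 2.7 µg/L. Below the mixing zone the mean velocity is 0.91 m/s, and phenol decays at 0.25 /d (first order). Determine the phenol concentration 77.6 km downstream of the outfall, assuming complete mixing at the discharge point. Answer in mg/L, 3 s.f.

4.44 ML/d = 0.05139 m³/s.
2.7 µg/L = 0.0027 mg/L.
After complete mixing, C₀ = (0.05139·4.5 + 3.44·0.0027) / 3.491 = 0.06889 mg/L.
Travel time t = 7.76e+04 m / 0.91 m/s = 8.527e+04 s = 0.987 d.
C = 0.06889·exp(−0.25·0.987) = 0.06889·0.7813 = 0.05383 mg/L.

0.0538 mg/L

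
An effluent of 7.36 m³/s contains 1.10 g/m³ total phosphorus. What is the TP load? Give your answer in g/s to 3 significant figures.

Mass flux = Q·C = 7.36 m³/s × 1.1 g/m³ = 8.096 g/s.

8.10 g/s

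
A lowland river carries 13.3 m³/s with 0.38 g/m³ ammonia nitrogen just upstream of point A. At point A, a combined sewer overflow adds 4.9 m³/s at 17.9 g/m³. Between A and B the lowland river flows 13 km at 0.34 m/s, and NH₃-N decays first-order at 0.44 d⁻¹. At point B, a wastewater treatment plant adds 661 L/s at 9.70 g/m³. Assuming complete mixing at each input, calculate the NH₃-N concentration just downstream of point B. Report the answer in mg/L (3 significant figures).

4.39 mg/L

After input A: C = (13.3·0.38 + 4.9·17.9) / 18.2 = 5.097 mg/L.
Over the 13 km reach to input B (t = 3.824e+04 s = 0.4425 d), decay gives C = 5.097·exp(−0.44·0.4425) = 4.195 mg/L.
661 L/s = 0.661 m³/s.
After input B: C = (18.2·4.195 + 0.661·9.7) / 18.86 = 4.388 mg/L.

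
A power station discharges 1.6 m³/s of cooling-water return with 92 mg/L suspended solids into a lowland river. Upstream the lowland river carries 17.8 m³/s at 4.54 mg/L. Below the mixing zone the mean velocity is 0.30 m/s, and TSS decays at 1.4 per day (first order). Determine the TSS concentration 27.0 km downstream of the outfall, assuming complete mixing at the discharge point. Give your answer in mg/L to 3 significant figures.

After complete mixing, C₀ = (1.6·92 + 17.8·4.54) / 19.4 = 11.75 mg/L.
Travel time t = 2.7e+04 m / 0.30 m/s = 9e+04 s = 1.042 d.
C = 11.75·exp(−1.4·1.042) = 11.75·0.2326 = 2.734 mg/L.

2.73 mg/L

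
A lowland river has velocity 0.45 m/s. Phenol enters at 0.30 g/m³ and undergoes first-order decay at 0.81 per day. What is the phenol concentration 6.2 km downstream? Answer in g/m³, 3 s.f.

0.264 g/m³

Travel time t = 6.2 km / 0.45 m/s = 6200/0.45 = 1.378e+04 s = 0.1595 d.
First-order decay: C = 0.30·exp(−0.81·0.1595) = 0.30·0.8788 = 0.2636 g/m³.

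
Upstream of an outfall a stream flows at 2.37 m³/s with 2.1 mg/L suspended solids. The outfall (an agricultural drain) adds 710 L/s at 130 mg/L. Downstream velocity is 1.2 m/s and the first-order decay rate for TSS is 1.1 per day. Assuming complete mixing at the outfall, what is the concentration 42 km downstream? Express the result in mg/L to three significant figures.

710 L/s = 0.71 m³/s.
After complete mixing, C₀ = (0.71·130 + 2.37·2.1) / 3.08 = 31.58 mg/L.
Travel time t = 4.2e+04 m / 1.2 m/s = 3.5e+04 s = 0.4051 d.
C = 31.58·exp(−1.1·0.4051) = 31.58·0.6404 = 20.23 mg/L.

20.2 mg/L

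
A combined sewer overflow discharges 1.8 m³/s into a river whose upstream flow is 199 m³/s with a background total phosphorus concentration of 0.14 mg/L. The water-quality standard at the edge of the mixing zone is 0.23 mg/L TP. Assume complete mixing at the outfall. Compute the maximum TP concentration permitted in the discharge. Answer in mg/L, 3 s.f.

10.2 mg/L

Mass balance: 0.23·200.8 = 1.8·Cₑ + 199·0.14.
Cₑ = (46.18 − 27.86) / 1.8 = 10.18 mg/L.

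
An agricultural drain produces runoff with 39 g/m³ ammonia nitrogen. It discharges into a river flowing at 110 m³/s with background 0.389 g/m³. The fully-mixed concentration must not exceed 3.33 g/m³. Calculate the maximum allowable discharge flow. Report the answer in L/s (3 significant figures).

9070 L/s

Mass balance at complete mixing: C_std·(Q_w + Q_r) = Q_w·C_e + Q_r·C_b.
Rearranging, Q_w = Q_r·(C_std − C_b)/(C_e − C_std) = 110·(3.33 − 0.389) / (39 − 3.33) = 9.07 m³/s.
= 9070 L/s.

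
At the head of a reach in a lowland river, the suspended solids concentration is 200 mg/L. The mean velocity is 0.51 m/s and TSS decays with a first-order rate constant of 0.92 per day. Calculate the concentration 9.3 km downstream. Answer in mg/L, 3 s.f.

Travel time t = 9.3 km / 0.51 m/s = 9300/0.51 = 1.824e+04 s = 0.2111 d.
First-order decay: C = 200·exp(−0.92·0.2111) = 200·0.8235 = 164.7 mg/L.

165 mg/L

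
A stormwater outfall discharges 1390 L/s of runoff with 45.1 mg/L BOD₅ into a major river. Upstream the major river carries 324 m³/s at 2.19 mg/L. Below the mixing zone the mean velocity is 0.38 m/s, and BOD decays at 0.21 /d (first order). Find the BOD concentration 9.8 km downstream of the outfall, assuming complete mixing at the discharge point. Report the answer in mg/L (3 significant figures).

2.23 mg/L

1390 L/s = 1.39 m³/s.
After complete mixing, C₀ = (1.39·45.1 + 324·2.19) / 325.4 = 2.373 mg/L.
Travel time t = 9800 m / 0.38 m/s = 2.579e+04 s = 0.2985 d.
C = 2.373·exp(−0.21·0.2985) = 2.373·0.9392 = 2.229 mg/L.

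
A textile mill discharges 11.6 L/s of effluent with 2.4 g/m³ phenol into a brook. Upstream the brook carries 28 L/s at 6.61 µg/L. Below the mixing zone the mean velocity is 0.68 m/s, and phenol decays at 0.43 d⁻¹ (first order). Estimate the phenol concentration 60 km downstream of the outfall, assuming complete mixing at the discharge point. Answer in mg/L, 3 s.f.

11.6 L/s = 0.0116 m³/s.
28 L/s = 0.028 m³/s.
6.61 µg/L = 0.00661 mg/L.
After complete mixing, C₀ = (0.0116·2.4 + 0.028·0.00661) / 0.0396 = 0.7077 mg/L.
Travel time t = 6e+04 m / 0.68 m/s = 8.824e+04 s = 1.021 d.
C = 0.7077·exp(−0.43·1.021) = 0.7077·0.6446 = 0.4562 mg/L.

0.456 mg/L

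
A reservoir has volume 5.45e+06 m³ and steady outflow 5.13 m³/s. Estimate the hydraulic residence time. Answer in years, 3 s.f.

0.0337 yr

Q = 5.13 m³/s × 3.156e+07 s/yr = 1.619e+08 m³/yr.
Hydraulic residence time τ = V/Q = 5.45e+06/1.619e+08 = 0.03366 yr.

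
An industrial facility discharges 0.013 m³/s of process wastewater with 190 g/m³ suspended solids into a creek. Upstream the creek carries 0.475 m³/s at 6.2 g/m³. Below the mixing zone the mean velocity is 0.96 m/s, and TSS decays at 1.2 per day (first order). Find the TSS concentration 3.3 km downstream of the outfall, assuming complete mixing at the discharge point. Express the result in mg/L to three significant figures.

10.6 mg/L

After complete mixing, C₀ = (0.013·190 + 0.475·6.2) / 0.488 = 11.1 mg/L.
Travel time t = 3300 m / 0.96 m/s = 3438 s = 0.03979 d.
C = 11.1·exp(−1.2·0.03979) = 11.1·0.9534 = 10.58 mg/L.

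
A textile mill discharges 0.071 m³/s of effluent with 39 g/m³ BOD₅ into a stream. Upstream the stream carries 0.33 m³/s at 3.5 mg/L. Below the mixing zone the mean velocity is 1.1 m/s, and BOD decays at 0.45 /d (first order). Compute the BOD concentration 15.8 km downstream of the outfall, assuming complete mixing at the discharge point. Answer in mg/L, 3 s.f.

After complete mixing, C₀ = (0.071·39 + 0.33·3.5) / 0.401 = 9.786 mg/L.
Travel time t = 1.58e+04 m / 1.1 m/s = 1.436e+04 s = 0.1662 d.
C = 9.786·exp(−0.45·0.1662) = 9.786·0.9279 = 9.08 mg/L.

9.08 mg/L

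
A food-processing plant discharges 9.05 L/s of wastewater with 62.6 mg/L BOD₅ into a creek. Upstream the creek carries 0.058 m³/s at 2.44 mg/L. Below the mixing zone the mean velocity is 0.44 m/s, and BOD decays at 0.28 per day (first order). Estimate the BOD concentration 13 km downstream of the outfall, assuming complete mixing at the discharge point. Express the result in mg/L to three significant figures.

9.60 mg/L

9.05 L/s = 0.00905 m³/s.
After complete mixing, C₀ = (0.00905·62.6 + 0.058·2.44) / 0.06705 = 10.56 mg/L.
Travel time t = 1.3e+04 m / 0.44 m/s = 2.955e+04 s = 0.342 d.
C = 10.56·exp(−0.28·0.342) = 10.56·0.9087 = 9.596 mg/L.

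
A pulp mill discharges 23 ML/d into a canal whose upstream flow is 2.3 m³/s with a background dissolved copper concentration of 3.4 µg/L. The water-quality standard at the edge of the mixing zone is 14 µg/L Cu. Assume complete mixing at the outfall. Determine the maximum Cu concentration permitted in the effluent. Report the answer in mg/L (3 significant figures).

0.106 mg/L

23 ML/d = 0.2662 m³/s.
3.4 µg/L = 0.0034 mg/L.
14 µg/L = 0.014 mg/L.
Mass balance: 0.014·2.566 = 0.2662·Cₑ + 2.3·0.0034.
Cₑ = (0.03593 − 0.00782) / 0.2662 = 0.1056 mg/L.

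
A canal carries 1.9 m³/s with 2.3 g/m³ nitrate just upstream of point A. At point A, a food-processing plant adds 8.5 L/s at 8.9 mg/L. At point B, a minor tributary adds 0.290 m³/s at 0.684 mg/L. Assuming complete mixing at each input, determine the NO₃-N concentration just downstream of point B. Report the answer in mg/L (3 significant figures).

8.5 L/s = 0.0085 m³/s.
After input A: C = (1.9·2.3 + 0.0085·8.9) / 1.908 = 2.329 mg/L.
After input B: C = (1.908·2.329 + 0.29·0.684) / 2.198 = 2.112 mg/L.

2.11 mg/L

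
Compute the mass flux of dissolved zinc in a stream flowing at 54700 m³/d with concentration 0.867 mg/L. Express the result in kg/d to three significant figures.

54700 m³/d = 0.6331 m³/s.
Mass flux = Q·C = 0.6331 m³/s × 0.867 g/m³ = 0.5489 g/s.
= 0.5489 g/s × 86.4 = 47.42 kg/d.

47.4 kg/d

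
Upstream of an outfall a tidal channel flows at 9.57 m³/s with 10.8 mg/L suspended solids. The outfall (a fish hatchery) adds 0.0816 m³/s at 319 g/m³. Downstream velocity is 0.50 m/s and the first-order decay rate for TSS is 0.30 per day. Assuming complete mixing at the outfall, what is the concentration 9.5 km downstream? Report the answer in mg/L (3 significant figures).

12.5 mg/L

After complete mixing, C₀ = (0.0816·319 + 9.57·10.8) / 9.652 = 13.41 mg/L.
Travel time t = 9500 m / 0.50 m/s = 1.9e+04 s = 0.2199 d.
C = 13.41·exp(−0.30·0.2199) = 13.41·0.9362 = 12.55 mg/L.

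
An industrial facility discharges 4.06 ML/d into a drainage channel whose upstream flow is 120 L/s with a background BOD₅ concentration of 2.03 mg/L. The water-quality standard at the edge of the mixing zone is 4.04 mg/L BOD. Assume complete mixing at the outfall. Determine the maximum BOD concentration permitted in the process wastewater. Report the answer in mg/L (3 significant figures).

9.17 mg/L

4.06 ML/d = 0.04699 m³/s.
120 L/s = 0.12 m³/s.
Mass balance: 4.04·0.167 = 0.04699·Cₑ + 0.12·2.03.
Cₑ = (0.6746 − 0.2436) / 0.04699 = 9.173 mg/L.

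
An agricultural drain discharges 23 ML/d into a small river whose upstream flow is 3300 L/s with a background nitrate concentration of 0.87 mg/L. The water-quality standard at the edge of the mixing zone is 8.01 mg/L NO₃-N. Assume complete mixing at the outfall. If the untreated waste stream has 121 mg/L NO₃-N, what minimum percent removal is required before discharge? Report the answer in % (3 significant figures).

20.2 %

23 ML/d = 0.2662 m³/s.
3300 L/s = 3.3 m³/s.
Mass balance: 8.01·3.566 = 0.2662·Cₑ + 3.3·0.87.
Cₑ = (28.57 − 2.871) / 0.2662 = 96.52 mg/L.
Required removal = 1 − 96.52/121 = 20.23 %.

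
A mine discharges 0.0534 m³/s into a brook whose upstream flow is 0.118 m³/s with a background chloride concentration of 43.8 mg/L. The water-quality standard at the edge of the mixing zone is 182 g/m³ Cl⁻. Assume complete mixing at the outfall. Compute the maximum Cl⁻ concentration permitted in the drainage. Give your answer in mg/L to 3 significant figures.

487 mg/L

Mass balance: 182·0.1714 = 0.0534·Cₑ + 0.118·43.8.
Cₑ = (31.19 − 5.168) / 0.0534 = 487.4 mg/L.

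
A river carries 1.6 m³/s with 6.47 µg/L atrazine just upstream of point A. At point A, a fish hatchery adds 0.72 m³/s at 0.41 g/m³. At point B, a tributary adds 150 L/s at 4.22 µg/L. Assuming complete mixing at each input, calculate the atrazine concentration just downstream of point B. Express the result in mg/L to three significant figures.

0.124 mg/L

6.47 µg/L = 0.00647 mg/L.
After input A: C = (1.6·0.00647 + 0.72·0.41) / 2.32 = 0.1317 mg/L.
150 L/s = 0.15 m³/s.
4.22 µg/L = 0.00422 mg/L.
After input B: C = (2.32·0.1317 + 0.15·0.00422) / 2.47 = 0.124 mg/L.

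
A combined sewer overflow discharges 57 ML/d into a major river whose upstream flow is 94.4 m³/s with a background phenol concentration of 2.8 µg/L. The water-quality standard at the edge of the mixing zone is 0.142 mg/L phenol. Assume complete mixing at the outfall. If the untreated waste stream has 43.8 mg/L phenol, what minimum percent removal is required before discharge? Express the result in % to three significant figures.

54.2 %

57 ML/d = 0.6597 m³/s.
2.8 µg/L = 0.0028 mg/L.
Mass balance: 0.142·95.06 = 0.6597·Cₑ + 94.4·0.0028.
Cₑ = (13.5 − 0.2643) / 0.6597 = 20.06 mg/L.
Required removal = 1 − 20.06/43.8 = 54.2 %.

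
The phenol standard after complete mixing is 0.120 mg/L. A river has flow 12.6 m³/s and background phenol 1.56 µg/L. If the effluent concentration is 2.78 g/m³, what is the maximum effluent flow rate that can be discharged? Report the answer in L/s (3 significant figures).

561 L/s

1.56 µg/L = 0.00156 mg/L.
Mass balance at complete mixing: C_std·(Q_w + Q_r) = Q_w·C_e + Q_r·C_b.
Rearranging, Q_w = Q_r·(C_std − C_b)/(C_e − C_std) = 12.6·(0.12 − 0.00156) / (2.78 − 0.12) = 0.561 m³/s.
= 561 L/s.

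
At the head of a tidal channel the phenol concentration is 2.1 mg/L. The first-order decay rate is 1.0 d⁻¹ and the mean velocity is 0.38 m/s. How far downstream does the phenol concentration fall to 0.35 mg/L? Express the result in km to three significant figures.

From C = C₀·e^(−kt), t = ln(C₀/C)/k = ln(2.1/0.35)/1.0 = 1.792/1.0 = 1.792 d.
Distance = v·t = 0.38 m/s × 1.548e+05 s = 5.883e+04 m = 58.83 km.

58.8 km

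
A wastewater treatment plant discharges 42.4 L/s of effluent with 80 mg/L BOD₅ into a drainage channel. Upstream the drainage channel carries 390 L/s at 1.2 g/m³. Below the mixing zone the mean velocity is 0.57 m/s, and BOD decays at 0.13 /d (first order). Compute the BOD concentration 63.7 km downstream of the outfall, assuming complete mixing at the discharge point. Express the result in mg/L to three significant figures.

7.55 mg/L

42.4 L/s = 0.0424 m³/s.
390 L/s = 0.39 m³/s.
After complete mixing, C₀ = (0.0424·80 + 0.39·1.2) / 0.4324 = 8.927 mg/L.
Travel time t = 6.37e+04 m / 0.57 m/s = 1.118e+05 s = 1.293 d.
C = 8.927·exp(−0.13·1.293) = 8.927·0.8452 = 7.545 mg/L.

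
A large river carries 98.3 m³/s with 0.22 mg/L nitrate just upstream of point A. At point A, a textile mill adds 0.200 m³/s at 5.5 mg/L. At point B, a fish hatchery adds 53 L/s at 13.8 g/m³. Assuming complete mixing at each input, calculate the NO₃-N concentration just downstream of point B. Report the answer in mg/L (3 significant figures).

After input A: C = (98.3·0.22 + 0.2·5.5) / 98.5 = 0.2307 mg/L.
53 L/s = 0.053 m³/s.
After input B: C = (98.5·0.2307 + 0.053·13.8) / 98.55 = 0.238 mg/L.

0.238 mg/L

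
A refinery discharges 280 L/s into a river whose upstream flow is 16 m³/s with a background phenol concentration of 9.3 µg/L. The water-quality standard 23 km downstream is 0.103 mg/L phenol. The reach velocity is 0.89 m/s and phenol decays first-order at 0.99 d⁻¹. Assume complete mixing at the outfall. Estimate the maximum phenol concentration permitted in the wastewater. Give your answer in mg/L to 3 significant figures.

280 L/s = 0.28 m³/s.
9.3 µg/L = 0.0093 mg/L.
Travel time to the compliance point: t = 2.3e+04/0.89 = 2.584e+04 s = 0.2991 d; decay factor exp(−0.99·0.2991) = 0.7437.
So the concentration just after mixing may be at most 0.103/0.7437 = 0.1385 mg/L.
Mass balance: 0.1385·16.28 = 0.28·Cₑ + 16·0.0093.
Cₑ = (2.255 − 0.1488) / 0.28 = 7.521 mg/L.

7.52 mg/L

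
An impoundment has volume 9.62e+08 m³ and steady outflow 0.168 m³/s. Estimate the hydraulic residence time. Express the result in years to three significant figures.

181 yr

Q = 0.168 m³/s × 3.156e+07 s/yr = 5.302e+06 m³/yr.
Hydraulic residence time τ = V/Q = 9.62e+08/5.302e+06 = 181.5 yr.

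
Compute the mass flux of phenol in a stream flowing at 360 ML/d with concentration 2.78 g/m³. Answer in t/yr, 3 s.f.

360 ML/d = 4.167 m³/s.
Mass flux = Q·C = 4.167 m³/s × 2.78 g/m³ = 11.58 g/s.
= 11.58 g/s × 31.56 = 365.5 t/yr.

366 t/yr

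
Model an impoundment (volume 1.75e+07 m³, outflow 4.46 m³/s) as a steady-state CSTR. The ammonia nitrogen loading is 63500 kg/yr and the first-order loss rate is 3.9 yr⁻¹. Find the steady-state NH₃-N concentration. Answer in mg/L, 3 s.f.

0.304 mg/L

Outflow Q = 4.46 m³/s × 3.156e+07 s/yr = 1.407e+08 m³/yr.
Steady-state CSTR mass balance: W = Q·C + k·V·C, so C = W/(Q + kV).
Q + kV = 1.407e+08 + 3.9·1.75e+07 = 2.09e+08 m³/yr.
C = 63500/2.09e+08 = 0.0003038 kg/m³ = 0.3038 mg/L.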